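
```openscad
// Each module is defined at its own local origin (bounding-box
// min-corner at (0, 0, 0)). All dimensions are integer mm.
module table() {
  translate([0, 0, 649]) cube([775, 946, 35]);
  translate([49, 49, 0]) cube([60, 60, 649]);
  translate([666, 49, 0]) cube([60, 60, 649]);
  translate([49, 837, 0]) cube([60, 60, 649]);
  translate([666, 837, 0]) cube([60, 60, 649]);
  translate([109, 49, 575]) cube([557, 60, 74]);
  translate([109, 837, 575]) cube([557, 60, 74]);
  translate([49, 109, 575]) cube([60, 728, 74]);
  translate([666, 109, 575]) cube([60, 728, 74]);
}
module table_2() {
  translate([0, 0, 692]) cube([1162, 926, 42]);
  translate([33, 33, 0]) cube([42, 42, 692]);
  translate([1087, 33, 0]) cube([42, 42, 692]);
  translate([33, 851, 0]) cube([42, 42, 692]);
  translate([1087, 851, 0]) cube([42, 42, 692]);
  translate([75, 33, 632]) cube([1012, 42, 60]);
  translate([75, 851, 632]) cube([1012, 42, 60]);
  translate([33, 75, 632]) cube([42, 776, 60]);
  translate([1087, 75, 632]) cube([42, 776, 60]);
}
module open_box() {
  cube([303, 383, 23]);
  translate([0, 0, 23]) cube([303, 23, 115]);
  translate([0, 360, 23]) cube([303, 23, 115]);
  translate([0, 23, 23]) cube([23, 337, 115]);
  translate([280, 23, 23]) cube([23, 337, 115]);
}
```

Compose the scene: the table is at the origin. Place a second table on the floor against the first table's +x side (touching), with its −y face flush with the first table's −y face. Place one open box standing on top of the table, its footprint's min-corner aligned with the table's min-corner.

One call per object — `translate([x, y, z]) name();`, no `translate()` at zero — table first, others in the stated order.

table();
translate([775, 0, 0]) table_2();
translate([0, 0, 684]) open_box();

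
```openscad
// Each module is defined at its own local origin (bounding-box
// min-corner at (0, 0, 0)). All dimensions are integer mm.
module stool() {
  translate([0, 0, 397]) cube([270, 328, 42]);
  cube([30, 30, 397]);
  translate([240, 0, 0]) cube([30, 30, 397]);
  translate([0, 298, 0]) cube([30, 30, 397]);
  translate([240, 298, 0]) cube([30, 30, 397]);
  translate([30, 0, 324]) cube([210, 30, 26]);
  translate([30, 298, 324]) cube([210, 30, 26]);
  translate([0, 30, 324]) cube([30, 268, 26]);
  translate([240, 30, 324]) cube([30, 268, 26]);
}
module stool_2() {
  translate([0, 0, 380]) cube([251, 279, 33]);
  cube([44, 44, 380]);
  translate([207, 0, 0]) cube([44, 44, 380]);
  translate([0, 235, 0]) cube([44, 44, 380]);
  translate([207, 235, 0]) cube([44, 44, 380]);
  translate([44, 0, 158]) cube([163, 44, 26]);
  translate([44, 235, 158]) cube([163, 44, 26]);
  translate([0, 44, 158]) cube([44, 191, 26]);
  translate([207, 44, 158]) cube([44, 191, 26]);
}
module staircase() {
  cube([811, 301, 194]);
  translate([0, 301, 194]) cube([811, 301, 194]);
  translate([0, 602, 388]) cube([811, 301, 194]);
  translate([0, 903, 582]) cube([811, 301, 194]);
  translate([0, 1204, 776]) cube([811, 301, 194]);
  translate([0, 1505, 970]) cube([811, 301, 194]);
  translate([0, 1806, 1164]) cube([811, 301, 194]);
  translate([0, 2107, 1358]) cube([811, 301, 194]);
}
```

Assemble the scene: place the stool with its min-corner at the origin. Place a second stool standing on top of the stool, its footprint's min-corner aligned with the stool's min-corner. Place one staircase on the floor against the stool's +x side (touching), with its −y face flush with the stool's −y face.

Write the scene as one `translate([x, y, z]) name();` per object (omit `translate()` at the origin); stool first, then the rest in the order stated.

stool();
translate([0, 0, 439]) stool_2();
translate([270, 0, 0]) staircase();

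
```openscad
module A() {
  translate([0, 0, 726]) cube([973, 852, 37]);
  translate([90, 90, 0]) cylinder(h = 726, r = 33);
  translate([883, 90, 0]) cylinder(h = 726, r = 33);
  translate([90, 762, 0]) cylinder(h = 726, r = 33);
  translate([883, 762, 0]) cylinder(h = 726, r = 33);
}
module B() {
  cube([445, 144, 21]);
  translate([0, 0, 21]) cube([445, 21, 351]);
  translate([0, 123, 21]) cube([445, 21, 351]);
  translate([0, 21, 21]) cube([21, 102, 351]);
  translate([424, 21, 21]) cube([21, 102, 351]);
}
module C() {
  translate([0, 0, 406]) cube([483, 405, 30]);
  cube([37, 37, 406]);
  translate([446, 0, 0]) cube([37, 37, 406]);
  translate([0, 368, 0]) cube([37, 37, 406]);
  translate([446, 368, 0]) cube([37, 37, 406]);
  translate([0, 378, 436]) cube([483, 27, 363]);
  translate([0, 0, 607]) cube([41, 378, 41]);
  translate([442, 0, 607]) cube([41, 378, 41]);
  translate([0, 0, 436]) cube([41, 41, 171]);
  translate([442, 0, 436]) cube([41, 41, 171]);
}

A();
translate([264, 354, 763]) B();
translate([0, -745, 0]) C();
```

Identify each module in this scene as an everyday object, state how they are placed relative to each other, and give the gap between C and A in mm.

The chair's nearest face is 340 mm from the table's −y face.

A is a table. B is an open box. C is a chair. The open box is on top of the table, centred. The chair is on the floor beside the table on its −y side. The gap between the chair and the table is 340 mm.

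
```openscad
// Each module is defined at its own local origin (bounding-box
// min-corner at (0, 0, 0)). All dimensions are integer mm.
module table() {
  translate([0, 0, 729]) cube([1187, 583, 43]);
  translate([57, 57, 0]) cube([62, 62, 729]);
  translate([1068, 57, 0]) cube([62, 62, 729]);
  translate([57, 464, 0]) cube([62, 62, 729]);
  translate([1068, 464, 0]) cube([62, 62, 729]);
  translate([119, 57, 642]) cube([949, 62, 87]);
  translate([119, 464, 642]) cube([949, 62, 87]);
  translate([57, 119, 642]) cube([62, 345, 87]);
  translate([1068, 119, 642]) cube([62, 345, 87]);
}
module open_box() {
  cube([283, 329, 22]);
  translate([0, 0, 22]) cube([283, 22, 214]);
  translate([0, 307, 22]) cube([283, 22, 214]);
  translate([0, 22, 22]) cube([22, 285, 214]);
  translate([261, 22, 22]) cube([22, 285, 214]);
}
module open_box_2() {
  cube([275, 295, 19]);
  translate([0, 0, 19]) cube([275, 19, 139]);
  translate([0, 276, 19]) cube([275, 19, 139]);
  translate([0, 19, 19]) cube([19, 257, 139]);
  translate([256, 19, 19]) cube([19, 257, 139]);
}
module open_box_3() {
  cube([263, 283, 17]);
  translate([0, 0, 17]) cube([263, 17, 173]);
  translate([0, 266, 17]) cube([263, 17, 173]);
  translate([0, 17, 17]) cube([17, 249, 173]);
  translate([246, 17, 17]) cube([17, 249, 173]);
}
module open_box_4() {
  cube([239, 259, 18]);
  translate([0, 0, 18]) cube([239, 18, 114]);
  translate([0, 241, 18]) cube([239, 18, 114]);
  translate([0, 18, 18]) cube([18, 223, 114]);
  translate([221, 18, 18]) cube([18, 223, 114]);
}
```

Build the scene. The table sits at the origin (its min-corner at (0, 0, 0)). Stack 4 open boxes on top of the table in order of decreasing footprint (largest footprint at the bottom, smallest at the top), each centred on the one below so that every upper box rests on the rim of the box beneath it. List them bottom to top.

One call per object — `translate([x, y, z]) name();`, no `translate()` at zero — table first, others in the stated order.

table();
translate([452, 127, 772]) open_box();
translate([456, 144, 1008]) open_box_2();
translate([462, 150, 1166]) open_box_3();
translate([474, 162, 1356]) open_box_4();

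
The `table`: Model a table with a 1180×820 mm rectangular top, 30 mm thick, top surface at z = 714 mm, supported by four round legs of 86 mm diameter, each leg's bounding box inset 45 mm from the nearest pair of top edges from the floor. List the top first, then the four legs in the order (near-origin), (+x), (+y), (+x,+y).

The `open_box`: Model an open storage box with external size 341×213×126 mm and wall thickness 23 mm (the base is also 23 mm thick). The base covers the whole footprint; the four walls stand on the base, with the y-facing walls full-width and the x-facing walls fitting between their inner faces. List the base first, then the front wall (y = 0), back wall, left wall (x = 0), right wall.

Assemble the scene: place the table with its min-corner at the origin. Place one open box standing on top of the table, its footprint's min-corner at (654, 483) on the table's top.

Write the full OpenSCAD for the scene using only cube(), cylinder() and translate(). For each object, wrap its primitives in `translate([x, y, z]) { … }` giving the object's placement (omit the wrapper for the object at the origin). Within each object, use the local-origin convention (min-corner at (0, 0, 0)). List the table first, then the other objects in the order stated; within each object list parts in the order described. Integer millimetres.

translate([0, 0, 684]) cube([1180, 820, 30]);
translate([88, 88, 0]) cylinder(h = 684, r = 43);
translate([1092, 88, 0]) cylinder(h = 684, r = 43);
translate([88, 732, 0]) cylinder(h = 684, r = 43);
translate([1092, 732, 0]) cylinder(h = 684, r = 43);
translate([654, 483, 714]) {
  cube([341, 213, 23]);
  translate([0, 0, 23]) cube([341, 23, 103]);
  translate([0, 190, 23]) cube([341, 23, 103]);
  translate([0, 23, 23]) cube([23, 167, 103]);
  translate([318, 23, 23]) cube([23, 167, 103]);
}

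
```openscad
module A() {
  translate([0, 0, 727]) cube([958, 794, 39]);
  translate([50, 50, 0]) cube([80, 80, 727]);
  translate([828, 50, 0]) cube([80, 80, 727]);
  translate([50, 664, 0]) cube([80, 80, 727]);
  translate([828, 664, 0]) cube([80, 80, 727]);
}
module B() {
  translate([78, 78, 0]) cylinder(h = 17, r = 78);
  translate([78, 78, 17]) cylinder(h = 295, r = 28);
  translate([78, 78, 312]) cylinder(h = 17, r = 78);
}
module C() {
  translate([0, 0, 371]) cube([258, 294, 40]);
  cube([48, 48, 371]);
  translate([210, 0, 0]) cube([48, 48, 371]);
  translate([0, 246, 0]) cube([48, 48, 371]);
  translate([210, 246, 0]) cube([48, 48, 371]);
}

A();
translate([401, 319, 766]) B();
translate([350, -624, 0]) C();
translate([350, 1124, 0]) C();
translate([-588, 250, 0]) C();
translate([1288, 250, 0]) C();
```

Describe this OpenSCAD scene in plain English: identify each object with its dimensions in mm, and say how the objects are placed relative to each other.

A is a table with a 958×794 mm rectangular top, 39 mm thick, top surface at z = 766 mm, supported by four 80×80 mm square legs, each inset 50 mm from the nearest pair of top edges, running from the floor.

B is a spool: two coaxial disc flanges of radius 78 mm and thickness 17 mm, joined by a core cylinder of radius 28 mm and height 295 mm. The lower flange rests on z = 0 and the three cylinders share a vertical axis.

C is a four-legged stool. The seat is 258×294 mm, 40 mm thick, top at z = 411 mm. It stands on four square legs, each 48×48 mm in cross-section, from z = 0 to the seat underside, each flush with a corner of the seat.

The spool is on top of the table, centred. Four stools sit around the table at the −y, +y, −x, +x sides.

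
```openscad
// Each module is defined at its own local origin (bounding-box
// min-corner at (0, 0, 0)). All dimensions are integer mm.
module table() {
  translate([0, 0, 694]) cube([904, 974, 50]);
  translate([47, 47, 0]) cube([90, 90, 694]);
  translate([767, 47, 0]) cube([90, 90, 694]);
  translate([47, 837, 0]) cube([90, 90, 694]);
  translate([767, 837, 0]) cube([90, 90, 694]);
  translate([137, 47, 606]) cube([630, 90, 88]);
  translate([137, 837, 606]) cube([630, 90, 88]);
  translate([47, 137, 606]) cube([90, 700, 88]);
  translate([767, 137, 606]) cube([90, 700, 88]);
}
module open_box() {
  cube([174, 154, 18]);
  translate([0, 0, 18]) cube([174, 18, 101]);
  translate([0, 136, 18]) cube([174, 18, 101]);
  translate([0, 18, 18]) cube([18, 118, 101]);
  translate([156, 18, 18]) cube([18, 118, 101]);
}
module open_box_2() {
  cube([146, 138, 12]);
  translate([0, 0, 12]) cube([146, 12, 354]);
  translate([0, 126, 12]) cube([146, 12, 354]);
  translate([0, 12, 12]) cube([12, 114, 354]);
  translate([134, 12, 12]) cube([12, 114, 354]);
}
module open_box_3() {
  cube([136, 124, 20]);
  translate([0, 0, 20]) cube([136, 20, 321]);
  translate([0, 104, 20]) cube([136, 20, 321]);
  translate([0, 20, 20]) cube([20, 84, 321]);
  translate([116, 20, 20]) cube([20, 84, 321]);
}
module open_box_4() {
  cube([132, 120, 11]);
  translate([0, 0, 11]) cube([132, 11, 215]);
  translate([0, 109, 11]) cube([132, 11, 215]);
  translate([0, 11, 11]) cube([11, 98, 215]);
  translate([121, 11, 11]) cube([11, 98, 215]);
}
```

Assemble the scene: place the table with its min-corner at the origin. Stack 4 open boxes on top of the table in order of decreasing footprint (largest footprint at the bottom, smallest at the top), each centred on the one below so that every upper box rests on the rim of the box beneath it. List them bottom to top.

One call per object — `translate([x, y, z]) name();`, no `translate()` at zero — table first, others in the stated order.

table();
translate([365, 410, 744]) open_box();
translate([379, 418, 863]) open_box_2();
translate([384, 425, 1229]) open_box_3();
translate([386, 427, 1570]) open_box_4();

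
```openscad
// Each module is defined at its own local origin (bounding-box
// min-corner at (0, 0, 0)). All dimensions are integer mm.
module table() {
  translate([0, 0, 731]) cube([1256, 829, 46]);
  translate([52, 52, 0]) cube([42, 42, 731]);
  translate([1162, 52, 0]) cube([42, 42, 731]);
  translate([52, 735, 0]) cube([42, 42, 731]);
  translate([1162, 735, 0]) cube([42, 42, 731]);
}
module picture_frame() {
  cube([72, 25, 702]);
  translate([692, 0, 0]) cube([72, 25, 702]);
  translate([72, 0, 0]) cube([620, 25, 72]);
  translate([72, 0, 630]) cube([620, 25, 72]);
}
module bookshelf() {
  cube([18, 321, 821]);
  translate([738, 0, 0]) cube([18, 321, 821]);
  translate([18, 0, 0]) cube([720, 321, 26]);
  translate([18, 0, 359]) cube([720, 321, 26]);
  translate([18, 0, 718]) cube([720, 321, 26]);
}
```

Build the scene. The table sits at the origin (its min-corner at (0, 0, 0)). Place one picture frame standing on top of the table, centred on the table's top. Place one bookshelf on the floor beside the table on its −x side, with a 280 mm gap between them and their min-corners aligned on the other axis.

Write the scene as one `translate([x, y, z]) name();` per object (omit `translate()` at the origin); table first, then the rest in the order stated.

table();
translate([246, 402, 777]) picture_frame();
translate([-1036, 0, 0]) bookshelf();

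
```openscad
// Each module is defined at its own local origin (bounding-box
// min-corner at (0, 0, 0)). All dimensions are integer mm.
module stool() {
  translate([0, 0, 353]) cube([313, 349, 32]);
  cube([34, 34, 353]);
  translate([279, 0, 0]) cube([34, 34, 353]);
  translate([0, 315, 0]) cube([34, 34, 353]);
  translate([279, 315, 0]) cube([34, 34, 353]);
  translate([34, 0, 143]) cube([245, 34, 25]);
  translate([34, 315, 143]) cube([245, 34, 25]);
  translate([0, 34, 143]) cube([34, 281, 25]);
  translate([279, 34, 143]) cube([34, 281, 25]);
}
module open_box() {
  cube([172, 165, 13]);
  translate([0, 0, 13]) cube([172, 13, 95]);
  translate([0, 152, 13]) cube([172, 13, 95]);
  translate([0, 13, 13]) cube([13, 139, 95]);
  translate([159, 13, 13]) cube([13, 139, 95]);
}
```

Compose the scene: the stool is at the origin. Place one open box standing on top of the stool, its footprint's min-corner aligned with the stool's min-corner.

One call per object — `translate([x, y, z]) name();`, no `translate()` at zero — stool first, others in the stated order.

stool();
translate([0, 0, 385]) open_box();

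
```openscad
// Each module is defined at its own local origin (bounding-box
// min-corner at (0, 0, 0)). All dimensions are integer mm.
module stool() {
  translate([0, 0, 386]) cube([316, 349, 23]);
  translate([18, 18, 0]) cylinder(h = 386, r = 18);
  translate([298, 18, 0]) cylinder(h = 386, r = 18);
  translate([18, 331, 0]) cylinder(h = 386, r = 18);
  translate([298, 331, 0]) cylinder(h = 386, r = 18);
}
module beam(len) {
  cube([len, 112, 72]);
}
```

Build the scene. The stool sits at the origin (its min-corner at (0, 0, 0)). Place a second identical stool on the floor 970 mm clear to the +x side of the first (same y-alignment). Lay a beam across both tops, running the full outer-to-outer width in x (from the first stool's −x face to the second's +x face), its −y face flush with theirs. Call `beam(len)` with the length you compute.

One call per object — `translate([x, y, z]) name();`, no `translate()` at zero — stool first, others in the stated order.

stool();
translate([1286, 0, 0]) stool();
translate([0, 0, 409]) beam(1602);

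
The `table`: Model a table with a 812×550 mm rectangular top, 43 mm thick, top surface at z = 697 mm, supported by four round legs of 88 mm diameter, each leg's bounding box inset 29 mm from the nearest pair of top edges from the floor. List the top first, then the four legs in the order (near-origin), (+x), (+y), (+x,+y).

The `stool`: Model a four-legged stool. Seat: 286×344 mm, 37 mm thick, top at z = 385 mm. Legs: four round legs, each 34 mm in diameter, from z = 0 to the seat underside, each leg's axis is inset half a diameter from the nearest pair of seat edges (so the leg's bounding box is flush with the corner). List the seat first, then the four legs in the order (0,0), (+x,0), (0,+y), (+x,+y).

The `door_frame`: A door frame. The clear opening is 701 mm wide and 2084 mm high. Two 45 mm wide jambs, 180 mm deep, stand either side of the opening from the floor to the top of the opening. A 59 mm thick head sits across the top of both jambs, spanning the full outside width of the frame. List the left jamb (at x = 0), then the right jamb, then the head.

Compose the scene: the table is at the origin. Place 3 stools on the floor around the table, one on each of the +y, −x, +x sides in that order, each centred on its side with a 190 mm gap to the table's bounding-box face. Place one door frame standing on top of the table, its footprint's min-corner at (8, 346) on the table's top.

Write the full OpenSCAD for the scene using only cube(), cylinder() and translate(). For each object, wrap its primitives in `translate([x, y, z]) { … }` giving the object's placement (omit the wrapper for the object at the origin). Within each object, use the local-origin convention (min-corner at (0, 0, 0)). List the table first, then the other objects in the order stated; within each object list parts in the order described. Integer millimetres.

translate([0, 0, 654]) cube([812, 550, 43]);
translate([73, 73, 0]) cylinder(h = 654, r = 44);
translate([739, 73, 0]) cylinder(h = 654, r = 44);
translate([73, 477, 0]) cylinder(h = 654, r = 44);
translate([739, 477, 0]) cylinder(h = 654, r = 44);
translate([263, 740, 0]) {
  translate([0, 0, 348]) cube([286, 344, 37]);
  translate([17, 17, 0]) cylinder(h = 348, r = 17);
  translate([269, 17, 0]) cylinder(h = 348, r = 17);
  translate([17, 327, 0]) cylinder(h = 348, r = 17);
  translate([269, 327, 0]) cylinder(h = 348, r = 17);
}
translate([-476, 103, 0]) {
  translate([0, 0, 348]) cube([286, 344, 37]);
  translate([17, 17, 0]) cylinder(h = 348, r = 17);
  translate([269, 17, 0]) cylinder(h = 348, r = 17);
  translate([17, 327, 0]) cylinder(h = 348, r = 17);
  translate([269, 327, 0]) cylinder(h = 348, r = 17);
}
translate([1002, 103, 0]) {
  translate([0, 0, 348]) cube([286, 344, 37]);
  translate([17, 17, 0]) cylinder(h = 348, r = 17);
  translate([269, 17, 0]) cylinder(h = 348, r = 17);
  translate([17, 327, 0]) cylinder(h = 348, r = 17);
  translate([269, 327, 0]) cylinder(h = 348, r = 17);
}
translate([8, 346, 697]) {
  cube([45, 180, 2084]);
  translate([746, 0, 0]) cube([45, 180, 2084]);
  translate([0, 0, 2084]) cube([791, 180, 59]);
}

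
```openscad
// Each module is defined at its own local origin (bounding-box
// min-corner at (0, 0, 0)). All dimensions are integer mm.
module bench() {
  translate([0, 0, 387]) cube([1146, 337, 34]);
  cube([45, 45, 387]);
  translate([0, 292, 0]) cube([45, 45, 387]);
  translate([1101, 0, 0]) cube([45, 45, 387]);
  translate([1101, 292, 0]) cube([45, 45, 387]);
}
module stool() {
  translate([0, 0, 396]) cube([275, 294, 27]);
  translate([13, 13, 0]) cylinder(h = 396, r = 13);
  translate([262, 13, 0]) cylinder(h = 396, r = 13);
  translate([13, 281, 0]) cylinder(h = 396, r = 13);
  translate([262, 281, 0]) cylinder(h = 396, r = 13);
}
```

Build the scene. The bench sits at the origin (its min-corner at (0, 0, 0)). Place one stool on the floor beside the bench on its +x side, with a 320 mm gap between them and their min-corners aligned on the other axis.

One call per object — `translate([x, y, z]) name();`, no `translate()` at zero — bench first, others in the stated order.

bench();
translate([1466, 0, 0]) stool();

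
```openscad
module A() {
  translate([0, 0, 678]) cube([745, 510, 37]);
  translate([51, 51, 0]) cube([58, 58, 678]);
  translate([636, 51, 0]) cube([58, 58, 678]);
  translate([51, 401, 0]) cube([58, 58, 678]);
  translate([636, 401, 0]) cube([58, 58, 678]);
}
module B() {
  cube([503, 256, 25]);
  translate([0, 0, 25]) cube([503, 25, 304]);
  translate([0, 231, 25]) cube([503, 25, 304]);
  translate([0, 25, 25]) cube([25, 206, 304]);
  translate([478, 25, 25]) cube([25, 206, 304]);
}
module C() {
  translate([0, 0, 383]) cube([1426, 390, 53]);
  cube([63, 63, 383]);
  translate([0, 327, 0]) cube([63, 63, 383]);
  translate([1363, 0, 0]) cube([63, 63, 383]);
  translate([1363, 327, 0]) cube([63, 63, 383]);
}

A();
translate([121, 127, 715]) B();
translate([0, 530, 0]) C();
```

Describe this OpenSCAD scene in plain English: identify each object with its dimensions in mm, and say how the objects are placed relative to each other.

A is a rectangular dining table. The top is 745×510×37 mm with its upper surface at z = 715 mm. It stands on four 58×58 mm square legs, each inset 51 mm from the nearest pair of top edges, running from the floor to the underside of the top.

B is an open-topped rectangular box: outside dimensions 503×256×329 mm, with a uniform wall and base thickness of 25 mm. The base is a full 503×256 slab on the floor; four walls sit on top of the base. The front and back walls (the −y and +y sides) span the full width; the two side walls fit between them.

C is a bench: a 1426×390 mm seat slab, 53 mm thick, top at z = 436 mm, on four 63×63 mm square legs flush with the seat corners and standing on z = 0.

The open box is on top of the table, centred. The bench is on the floor beside the table on its +y side.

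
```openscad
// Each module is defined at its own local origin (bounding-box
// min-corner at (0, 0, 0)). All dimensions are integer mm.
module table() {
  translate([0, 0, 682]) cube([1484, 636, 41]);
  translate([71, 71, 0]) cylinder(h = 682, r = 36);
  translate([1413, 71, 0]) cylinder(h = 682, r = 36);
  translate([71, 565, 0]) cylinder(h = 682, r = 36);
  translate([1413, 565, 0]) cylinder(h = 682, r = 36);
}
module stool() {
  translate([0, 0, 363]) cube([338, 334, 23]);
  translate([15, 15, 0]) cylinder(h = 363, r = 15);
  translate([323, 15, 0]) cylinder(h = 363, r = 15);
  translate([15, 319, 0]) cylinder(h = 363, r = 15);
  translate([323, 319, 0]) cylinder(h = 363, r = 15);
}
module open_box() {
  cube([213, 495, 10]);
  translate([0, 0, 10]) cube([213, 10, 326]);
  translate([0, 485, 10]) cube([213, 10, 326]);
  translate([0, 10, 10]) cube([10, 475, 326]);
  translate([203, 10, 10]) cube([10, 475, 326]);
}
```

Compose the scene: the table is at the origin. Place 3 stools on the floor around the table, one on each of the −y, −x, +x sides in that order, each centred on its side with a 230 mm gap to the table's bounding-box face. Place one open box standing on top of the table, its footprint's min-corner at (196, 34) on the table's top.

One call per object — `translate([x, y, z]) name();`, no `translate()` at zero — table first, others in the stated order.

table();
translate([573, -564, 0]) stool();
translate([-568, 151, 0]) stool();
translate([1714, 151, 0]) stool();
translate([196, 34, 723]) open_box();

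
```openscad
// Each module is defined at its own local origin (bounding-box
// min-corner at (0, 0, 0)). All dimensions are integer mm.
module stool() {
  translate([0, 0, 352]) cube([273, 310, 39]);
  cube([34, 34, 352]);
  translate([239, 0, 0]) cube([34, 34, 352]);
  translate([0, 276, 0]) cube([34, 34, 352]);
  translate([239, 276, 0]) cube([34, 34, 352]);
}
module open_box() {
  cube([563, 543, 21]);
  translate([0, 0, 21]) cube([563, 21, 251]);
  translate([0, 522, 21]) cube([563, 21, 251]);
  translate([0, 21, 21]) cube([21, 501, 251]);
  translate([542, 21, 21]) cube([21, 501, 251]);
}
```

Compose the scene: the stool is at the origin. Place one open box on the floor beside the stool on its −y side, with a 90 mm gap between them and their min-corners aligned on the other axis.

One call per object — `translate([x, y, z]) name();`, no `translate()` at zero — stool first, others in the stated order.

stool();
translate([0, -633, 0]) open_box();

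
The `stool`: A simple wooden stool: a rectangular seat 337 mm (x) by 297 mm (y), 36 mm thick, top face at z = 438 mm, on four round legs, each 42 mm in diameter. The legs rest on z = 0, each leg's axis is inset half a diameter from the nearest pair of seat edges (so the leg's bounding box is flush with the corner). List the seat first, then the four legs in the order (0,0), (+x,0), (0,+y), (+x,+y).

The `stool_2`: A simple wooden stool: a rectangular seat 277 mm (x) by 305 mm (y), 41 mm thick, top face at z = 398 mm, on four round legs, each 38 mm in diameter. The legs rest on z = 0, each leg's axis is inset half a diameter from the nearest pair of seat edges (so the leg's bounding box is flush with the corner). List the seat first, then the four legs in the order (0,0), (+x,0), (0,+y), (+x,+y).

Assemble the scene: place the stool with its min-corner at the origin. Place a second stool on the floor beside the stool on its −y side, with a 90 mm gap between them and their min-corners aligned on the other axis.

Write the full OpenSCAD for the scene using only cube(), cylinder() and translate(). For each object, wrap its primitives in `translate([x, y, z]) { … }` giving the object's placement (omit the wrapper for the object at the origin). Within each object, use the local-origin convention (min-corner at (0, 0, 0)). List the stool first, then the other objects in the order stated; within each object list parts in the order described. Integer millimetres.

translate([0, 0, 402]) cube([337, 297, 36]);
translate([21, 21, 0]) cylinder(h = 402, r = 21);
translate([316, 21, 0]) cylinder(h = 402, r = 21);
translate([21, 276, 0]) cylinder(h = 402, r = 21);
translate([316, 276, 0]) cylinder(h = 402, r = 21);
translate([0, -395, 0]) {
  translate([0, 0, 357]) cube([277, 305, 41]);
  translate([19, 19, 0]) cylinder(h = 357, r = 19);
  translate([258, 19, 0]) cylinder(h = 357, r = 19);
  translate([19, 286, 0]) cylinder(h = 357, r = 19);
  translate([258, 286, 0]) cylinder(h = 357, r = 19);
}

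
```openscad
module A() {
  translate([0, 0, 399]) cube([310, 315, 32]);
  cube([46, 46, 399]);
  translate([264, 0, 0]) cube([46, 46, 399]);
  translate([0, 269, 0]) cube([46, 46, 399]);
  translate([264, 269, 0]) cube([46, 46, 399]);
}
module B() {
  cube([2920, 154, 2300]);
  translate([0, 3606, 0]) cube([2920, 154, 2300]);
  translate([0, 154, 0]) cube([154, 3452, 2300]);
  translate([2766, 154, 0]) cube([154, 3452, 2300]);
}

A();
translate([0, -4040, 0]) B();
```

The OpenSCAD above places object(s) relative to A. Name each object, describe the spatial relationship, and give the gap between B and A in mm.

A is a stool. B is a house frame. The house frame is on the floor beside the stool on its −y side. The gap between the house frame and the stool is 280 mm.

The house frame's nearest face is 280 mm from the stool's −y face.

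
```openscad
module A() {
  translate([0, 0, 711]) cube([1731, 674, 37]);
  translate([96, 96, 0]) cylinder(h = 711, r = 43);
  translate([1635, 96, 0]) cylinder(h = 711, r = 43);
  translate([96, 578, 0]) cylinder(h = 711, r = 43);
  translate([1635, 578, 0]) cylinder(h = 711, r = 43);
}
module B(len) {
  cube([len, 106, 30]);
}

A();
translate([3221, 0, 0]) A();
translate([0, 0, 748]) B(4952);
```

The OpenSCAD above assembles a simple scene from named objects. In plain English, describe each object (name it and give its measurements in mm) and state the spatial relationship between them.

A is a rectangular dining table. The top is 1731×674×37 mm with its upper surface at z = 748 mm. It stands on four round legs of 86 mm diameter, each leg's bounding box inset 53 mm from the nearest pair of top edges, running from the floor to the underside of the top.

B is a rectangular beam 4952 mm long (x), 106 mm deep (y), 30 mm thick (z).

The beam spans the tops of two tables placed 1490 mm apart, resting at z = 748 mm.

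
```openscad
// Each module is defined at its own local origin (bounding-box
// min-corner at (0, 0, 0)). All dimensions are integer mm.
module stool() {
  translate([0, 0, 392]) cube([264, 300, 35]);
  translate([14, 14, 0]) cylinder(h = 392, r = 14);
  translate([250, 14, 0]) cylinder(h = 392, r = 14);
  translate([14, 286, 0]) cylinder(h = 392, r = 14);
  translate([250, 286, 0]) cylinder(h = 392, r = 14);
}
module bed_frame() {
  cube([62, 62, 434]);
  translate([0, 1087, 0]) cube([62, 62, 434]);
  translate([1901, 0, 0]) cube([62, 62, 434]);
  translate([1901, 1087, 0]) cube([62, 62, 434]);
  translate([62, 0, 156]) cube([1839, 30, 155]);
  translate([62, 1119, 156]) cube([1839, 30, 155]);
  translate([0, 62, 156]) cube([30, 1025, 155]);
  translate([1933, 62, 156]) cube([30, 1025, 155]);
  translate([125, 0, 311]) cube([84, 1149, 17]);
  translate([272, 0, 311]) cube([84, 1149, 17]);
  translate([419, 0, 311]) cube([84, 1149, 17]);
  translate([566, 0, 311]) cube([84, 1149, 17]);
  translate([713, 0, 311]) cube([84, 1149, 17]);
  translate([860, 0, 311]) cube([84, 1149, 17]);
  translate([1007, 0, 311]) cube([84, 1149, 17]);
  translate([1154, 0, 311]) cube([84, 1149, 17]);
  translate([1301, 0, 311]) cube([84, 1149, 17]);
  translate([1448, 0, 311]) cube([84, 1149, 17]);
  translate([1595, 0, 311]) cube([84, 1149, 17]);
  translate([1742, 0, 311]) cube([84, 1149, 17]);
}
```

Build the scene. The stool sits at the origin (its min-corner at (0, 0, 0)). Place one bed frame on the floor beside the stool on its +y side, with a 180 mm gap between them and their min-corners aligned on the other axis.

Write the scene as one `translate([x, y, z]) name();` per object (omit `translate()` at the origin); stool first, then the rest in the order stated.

stool();
translate([0, 480, 0]) bed_frame();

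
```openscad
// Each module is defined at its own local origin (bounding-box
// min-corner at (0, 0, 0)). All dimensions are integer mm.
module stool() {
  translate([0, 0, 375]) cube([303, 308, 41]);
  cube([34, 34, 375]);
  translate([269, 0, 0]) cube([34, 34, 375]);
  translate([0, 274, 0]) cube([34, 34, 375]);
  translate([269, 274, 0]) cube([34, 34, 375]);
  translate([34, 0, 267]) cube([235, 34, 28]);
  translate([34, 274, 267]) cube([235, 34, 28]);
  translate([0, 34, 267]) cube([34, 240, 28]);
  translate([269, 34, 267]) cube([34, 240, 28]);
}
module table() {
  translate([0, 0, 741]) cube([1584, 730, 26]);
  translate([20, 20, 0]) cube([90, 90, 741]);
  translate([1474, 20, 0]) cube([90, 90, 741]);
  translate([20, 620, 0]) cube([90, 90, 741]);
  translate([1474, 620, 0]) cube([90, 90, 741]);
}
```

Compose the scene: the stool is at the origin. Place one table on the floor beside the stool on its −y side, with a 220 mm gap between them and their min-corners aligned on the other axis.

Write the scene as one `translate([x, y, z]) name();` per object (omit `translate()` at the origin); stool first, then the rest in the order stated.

stool();
translate([0, -950, 0]) table();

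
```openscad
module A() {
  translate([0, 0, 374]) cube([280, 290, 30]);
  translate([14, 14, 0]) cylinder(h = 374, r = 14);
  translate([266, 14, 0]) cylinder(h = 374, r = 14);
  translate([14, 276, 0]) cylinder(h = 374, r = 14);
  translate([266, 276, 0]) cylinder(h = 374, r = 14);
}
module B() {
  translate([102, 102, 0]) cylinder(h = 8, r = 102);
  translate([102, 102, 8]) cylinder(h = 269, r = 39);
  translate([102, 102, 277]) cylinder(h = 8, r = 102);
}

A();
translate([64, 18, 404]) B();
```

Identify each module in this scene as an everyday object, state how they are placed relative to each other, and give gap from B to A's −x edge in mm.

The spool's min-x is at 64; the stool's min-x is 0; gap = 64 mm.

A is a stool. B is a spool. The spool is on top of the stool. The gap from the spool to the stool's −x edge is 64 mm.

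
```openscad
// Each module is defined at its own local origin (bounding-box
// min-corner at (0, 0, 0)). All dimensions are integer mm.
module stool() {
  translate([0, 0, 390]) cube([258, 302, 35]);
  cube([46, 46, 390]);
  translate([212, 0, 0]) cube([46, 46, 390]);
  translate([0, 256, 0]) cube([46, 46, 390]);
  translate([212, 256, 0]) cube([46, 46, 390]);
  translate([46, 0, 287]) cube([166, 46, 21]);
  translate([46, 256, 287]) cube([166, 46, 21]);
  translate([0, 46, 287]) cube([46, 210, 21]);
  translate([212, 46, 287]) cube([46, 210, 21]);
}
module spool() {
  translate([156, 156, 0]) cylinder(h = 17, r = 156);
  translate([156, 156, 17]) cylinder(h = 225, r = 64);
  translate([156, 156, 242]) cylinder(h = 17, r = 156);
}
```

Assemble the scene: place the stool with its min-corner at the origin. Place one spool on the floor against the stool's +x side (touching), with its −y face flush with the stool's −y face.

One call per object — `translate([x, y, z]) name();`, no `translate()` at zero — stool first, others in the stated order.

stool();
translate([258, 0, 0]) spool();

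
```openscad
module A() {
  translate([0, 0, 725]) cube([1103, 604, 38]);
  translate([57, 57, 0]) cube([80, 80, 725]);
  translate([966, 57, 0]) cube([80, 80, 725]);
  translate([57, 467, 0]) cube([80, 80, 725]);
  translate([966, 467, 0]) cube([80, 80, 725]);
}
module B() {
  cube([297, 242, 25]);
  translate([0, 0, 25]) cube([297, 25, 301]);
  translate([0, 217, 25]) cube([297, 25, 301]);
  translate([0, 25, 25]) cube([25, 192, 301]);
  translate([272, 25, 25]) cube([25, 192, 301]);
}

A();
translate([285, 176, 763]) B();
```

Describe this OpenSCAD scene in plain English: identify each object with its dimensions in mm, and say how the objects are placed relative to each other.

A is a table: top 1103 mm (x) × 604 mm (y), 38 mm thick, upper face at z = 763 mm, on four 80×80 mm square legs, each inset 57 mm from the nearest pair of top edges, running from z = 0 to the bottom of the top.

B is an open storage box with external size 297×242×326 mm and wall thickness 25 mm (the base is also 25 mm thick). The base covers the whole footprint; the four walls stand on the base, with the y-facing walls full-width and the x-facing walls fitting between their inner faces.

The open box is on top of the table.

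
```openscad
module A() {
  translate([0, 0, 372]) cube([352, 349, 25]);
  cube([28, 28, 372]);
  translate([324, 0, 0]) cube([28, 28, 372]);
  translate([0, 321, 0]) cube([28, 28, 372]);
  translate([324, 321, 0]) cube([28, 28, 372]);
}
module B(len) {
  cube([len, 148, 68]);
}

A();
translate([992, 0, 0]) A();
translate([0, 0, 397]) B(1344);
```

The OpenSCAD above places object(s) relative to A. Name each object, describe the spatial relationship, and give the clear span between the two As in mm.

Second stool starts at x = 992; first ends at x = 352; clear span = 992 − 352 = 640 mm.

A is a stool. B is a beam. A beam spans the tops of two stools. The clear span between the two stools is 640 mm.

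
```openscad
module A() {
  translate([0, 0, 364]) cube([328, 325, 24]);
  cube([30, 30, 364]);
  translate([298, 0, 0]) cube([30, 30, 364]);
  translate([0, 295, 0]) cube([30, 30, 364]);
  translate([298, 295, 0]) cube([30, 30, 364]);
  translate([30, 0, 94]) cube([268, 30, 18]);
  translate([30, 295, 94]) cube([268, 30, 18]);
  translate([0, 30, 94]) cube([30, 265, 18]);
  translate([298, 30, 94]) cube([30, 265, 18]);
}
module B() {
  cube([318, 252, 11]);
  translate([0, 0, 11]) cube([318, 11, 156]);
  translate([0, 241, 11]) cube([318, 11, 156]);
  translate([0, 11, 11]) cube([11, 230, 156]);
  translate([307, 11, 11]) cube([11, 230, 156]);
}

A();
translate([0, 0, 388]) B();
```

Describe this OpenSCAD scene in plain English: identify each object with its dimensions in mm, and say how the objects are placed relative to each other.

A is a four-legged stool. The seat is a 328×325×24 mm slab whose top surface is at z = 388 mm; four square legs, each 30×30 mm in cross-section, run from the floor (z = 0) to the underside of the seat, each flush with a corner of the seat. Four stretchers, 30 mm wide and 18 mm tall, connect adjacent legs with their undersides at z = 94 mm, each running between the inner faces of the legs it joins and aligned with the legs' outer faces on the other axis.

B is an open-topped rectangular box: outside dimensions 318×252×167 mm, with a uniform wall and base thickness of 11 mm. The base is a full 318×252 slab on the floor; four walls sit on top of the base. The front and back walls (the −y and +y sides) span the full width; the two side walls fit between them.

The open box is on top of the stool.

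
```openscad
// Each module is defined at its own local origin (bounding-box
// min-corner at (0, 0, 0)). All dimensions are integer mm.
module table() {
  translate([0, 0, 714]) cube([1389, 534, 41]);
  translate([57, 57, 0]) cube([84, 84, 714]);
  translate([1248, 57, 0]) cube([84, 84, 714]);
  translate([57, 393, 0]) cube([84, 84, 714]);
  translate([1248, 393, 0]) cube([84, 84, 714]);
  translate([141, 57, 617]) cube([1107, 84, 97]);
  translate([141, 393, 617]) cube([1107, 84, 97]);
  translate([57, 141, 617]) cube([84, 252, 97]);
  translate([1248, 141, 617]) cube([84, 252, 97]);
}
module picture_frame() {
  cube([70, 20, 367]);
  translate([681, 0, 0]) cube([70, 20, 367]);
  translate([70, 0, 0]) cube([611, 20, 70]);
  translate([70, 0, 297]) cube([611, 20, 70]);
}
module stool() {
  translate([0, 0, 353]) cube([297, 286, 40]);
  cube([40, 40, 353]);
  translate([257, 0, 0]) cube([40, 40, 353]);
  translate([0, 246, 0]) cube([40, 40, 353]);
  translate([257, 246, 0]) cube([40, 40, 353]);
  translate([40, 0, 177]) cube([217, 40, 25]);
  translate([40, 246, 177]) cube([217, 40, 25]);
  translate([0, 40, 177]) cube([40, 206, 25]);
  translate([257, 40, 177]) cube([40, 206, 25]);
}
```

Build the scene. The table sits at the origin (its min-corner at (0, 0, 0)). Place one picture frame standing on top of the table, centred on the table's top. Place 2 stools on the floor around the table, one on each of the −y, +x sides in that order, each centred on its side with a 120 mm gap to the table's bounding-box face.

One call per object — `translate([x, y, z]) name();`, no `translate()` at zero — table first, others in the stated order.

table();
translate([319, 257, 755]) picture_frame();
translate([546, -406, 0]) stool();
translate([1509, 124, 0]) stool();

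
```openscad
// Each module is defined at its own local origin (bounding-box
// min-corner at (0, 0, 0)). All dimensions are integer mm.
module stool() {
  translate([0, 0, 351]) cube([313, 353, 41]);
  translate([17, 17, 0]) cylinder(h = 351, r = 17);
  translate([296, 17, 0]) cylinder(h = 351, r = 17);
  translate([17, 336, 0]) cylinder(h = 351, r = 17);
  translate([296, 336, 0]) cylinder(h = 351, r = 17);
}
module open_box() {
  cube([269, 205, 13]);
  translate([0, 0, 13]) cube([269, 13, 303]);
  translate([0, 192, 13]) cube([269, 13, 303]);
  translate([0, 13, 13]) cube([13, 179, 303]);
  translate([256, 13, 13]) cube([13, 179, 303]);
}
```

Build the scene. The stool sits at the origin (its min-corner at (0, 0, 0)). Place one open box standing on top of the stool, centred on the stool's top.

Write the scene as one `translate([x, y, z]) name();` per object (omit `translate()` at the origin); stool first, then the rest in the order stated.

stool();
translate([22, 74, 392]) open_box();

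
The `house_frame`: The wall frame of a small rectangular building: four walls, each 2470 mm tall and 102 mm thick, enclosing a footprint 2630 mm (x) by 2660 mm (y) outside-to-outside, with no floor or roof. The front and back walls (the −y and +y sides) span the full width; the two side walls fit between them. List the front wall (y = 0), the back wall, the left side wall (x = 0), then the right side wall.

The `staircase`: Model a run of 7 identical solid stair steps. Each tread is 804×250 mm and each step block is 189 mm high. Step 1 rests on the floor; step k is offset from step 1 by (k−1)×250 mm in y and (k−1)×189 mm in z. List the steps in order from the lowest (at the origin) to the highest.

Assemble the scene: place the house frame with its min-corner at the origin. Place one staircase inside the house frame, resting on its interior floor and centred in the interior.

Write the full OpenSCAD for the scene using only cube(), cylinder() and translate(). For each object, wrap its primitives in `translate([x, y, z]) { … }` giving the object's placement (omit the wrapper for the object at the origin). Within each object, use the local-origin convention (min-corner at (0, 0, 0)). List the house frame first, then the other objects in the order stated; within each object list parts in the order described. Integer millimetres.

cube([2630, 102, 2470]);
translate([0, 2558, 0]) cube([2630, 102, 2470]);
translate([0, 102, 0]) cube([102, 2456, 2470]);
translate([2528, 102, 0]) cube([102, 2456, 2470]);
translate([913, 455, 0]) {
  cube([804, 250, 189]);
  translate([0, 250, 189]) cube([804, 250, 189]);
  translate([0, 500, 378]) cube([804, 250, 189]);
  translate([0, 750, 567]) cube([804, 250, 189]);
  translate([0, 1000, 756]) cube([804, 250, 189]);
  translate([0, 1250, 945]) cube([804, 250, 189]);
  translate([0, 1500, 1134]) cube([804, 250, 189]);
}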